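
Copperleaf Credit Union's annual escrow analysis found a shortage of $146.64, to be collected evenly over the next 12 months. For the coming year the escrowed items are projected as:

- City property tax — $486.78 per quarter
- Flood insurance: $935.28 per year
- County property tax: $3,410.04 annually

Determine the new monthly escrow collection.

City property tax = $486.78 × 4 = $1,947.12/yr
Flood insurance = $935.28/yr
County property tax = $3,410.04/yr
Total per year = $1,947.12 + $935.28 + $3,410.04 = $6,292.44
Monthly = $6,292.44 / 12 = $524.37
Shortage per month = $146.64 ÷ 12 = $12.22
Adjusted monthly = $524.37 + $12.22 = $536.59

$536.59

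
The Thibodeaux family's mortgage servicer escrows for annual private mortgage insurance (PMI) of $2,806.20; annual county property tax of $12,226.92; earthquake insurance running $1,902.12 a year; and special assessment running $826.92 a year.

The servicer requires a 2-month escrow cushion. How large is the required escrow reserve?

Private mortgage insurance (PMI) = $2,806.20
County property tax = $12,226.92
Earthquake insurance = $1,902.12
Special assessment = $826.92
Yearly total = $2,806.20 + $12,226.92 + $1,902.12 + $826.92 = $17,762.16
Monthly = $17,762.16 ÷ 12 = $1,480.18
Cushion = 2 × $1,480.18 = $2,960.36

$2,960.36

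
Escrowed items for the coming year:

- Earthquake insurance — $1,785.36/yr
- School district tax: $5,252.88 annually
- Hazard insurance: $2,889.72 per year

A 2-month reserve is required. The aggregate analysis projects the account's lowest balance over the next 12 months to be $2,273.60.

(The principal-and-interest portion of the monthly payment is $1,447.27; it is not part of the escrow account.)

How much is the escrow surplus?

$618.94

Earthquake insurance — $1,785.36 per year
School district tax — $5,252.88 per year
Hazard insurance — $2,889.72 per year
Total annual escrow = $9,927.96
Monthly escrow = $9,927.96 ÷ 12 = $827.33
Cushion = 2 × $827.33 = $1,654.66
Excess over cushion: $2,273.60 − $1,654.66 = $618.94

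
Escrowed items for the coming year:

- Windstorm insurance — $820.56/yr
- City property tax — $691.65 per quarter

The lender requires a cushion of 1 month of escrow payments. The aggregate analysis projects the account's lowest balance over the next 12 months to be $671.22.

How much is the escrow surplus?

$372.29

Windstorm insurance: $820.56 annually
City property tax: $691.65 × 4 = $2,766.60 annually
Total annual escrow = $820.56 + $2,766.60 = $3,587.16
Per month = $3,587.16 / 12 = $298.93
Required reserve = 1 × $298.93 = $298.93
Excess over cushion: $671.22 − $298.93 = $372.29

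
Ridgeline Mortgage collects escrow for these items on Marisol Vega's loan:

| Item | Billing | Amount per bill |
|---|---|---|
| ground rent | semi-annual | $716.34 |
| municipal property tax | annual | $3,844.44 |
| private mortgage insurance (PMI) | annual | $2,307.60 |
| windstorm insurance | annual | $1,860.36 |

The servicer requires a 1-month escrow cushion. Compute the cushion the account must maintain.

$787.09

Ground rent: $716.34 × 2 = $1,432.68 annually
Municipal property tax: $3,844.44 annually
Private mortgage insurance (PMI): $2,307.60 annually
Windstorm insurance: $1,860.36 annually
Total per year = $9,445.08
Monthly = $9,445.08 / 12 = $787.09
Reserve = 1 × $787.09 = $787.09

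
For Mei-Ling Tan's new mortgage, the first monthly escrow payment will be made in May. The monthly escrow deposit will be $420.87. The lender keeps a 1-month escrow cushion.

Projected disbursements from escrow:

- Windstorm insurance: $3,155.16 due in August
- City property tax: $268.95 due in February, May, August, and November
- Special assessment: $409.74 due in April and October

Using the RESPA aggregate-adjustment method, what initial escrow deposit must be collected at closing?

Cushion = 1 × $420.87 = $420.87
Trial balance (start $0, +$420.87 each month, − disbursements):
  May: +$420.87 − $268.95 → $151.92
  Jun: +$420.87 → $572.79
  Jul: +$420.87 → $993.66
  Aug: +$420.87 − $3,424.11 → -$2,009.58
  Sep: +$420.87 → -$1,588.71
  Oct: +$420.87 − $409.74 → -$1,577.58
  Nov: +$420.87 − $268.95 → -$1,425.66
  Dec: +$420.87 → -$1,004.79
  Jan: +$420.87 → -$583.92
  Feb: +$420.87 − $268.95 → -$432.00
  Mar: +$420.87 → -$11.13
  Apr: +$420.87 − $409.74 → $0.00
Lowest trial balance = -$2,009.58 (Aug)
Initial deposit = cushion − low point = $420.87 − (-$2,009.58) = $2,430.45

$2,430.45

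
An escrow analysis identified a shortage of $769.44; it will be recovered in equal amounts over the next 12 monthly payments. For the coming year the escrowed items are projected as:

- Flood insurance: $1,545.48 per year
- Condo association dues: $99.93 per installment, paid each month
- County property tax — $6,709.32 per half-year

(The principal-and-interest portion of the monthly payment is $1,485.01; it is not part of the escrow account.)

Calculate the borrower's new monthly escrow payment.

$1,411.06

Flood insurance: $1,545.48
Condo association dues: $99.93 × 12 = $1,199.16
County property tax: $6,709.32 × 2 = $13,418.64
Annual escrow total = $1,545.48 + $1,199.16 + $13,418.64 = $16,163.28
Base monthly escrow = $16,163.28 ÷ 12 = $1,346.94
Shortage per month = $769.44 / 12 = $64.12
New monthly escrow = $1,346.94 + $64.12 = $1,411.06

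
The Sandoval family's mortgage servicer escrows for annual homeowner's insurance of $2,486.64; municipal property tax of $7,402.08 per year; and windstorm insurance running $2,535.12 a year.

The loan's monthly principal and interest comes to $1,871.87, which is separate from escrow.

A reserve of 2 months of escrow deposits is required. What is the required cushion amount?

$2,070.64

Homeowner's insurance: $2,486.64 per year
Municipal property tax: $7,402.08 per year
Windstorm insurance: $2,535.12 per year
Combined annual = $2,486.64 + $7,402.08 + $2,535.12 = $12,423.84
Monthly escrow = $12,423.84 / 12 = $1,035.32
Required cushion = 2 × $1,035.32 = $2,070.64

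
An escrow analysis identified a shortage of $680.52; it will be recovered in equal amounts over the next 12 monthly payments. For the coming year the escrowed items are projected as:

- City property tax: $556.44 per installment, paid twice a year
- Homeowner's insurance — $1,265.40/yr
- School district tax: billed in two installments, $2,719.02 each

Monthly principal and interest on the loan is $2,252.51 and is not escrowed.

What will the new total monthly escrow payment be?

City property tax: $556.44 × 2 = $1,112.88 annually
Homeowner's insurance: $1,265.40 annually
School district tax: $2,719.02 × 2 = $5,438.04 annually
Yearly total = $1,112.88 + $1,265.40 + $5,438.04 = $7,816.32
Monthly escrow = $7,816.32 / 12 = $651.36
Monthly shortage recovery: $680.52 / 12 = $56.71
Adjusted monthly = $651.36 + $56.71 = $708.07

$708.07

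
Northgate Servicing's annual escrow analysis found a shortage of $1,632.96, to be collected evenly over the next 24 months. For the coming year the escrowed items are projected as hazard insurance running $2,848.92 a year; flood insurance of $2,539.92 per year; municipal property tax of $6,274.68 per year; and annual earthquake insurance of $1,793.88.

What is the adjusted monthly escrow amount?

Hazard insurance = $2,848.92 per year
Flood insurance = $2,539.92 per year
Municipal property tax = $6,274.68 per year
Earthquake insurance = $1,793.88 per year
Total per year = $2,848.92 + $2,539.92 + $6,274.68 + $1,793.88 = $13,457.40
Monthly = $13,457.40 ÷ 12 = $1,121.45
Monthly shortage recovery: $1,632.96 ÷ 24 = $68.04
New monthly escrow = $1,121.45 + $68.04 = $1,189.49

$1,189.49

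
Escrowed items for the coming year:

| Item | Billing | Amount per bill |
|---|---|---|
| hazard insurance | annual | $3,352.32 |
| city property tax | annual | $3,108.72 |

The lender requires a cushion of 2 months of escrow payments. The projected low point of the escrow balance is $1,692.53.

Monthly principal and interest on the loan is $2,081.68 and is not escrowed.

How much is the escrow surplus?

$615.69

Hazard insurance = $3,352.32/yr
City property tax = $3,108.72/yr
Total annual escrow = $6,461.04
Monthly = $6,461.04 ÷ 12 = $538.42
Required reserve = 2 × $538.42 = $1,076.84
Surplus = $1,692.53 − $1,076.84 = $615.69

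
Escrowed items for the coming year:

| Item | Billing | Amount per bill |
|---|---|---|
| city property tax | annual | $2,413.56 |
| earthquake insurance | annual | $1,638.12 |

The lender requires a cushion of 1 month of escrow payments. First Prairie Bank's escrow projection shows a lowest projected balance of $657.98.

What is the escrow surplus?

City property tax = $2,413.56
Earthquake insurance = $1,638.12
Yearly total = $4,051.68
Base monthly escrow = $4,051.68 / 12 = $337.64
Required cushion = 1 × $337.64 = $337.64
Excess over cushion: $657.98 − $337.64 = $320.34

$320.34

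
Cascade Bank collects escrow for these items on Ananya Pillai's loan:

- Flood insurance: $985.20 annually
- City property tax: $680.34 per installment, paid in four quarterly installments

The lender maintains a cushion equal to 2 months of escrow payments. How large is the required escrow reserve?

Flood insurance — $985.20/yr
City property tax — $680.34 × 4 = $2,721.36/yr
Total annual escrow = $3,706.56
Monthly escrow = $3,706.56 ÷ 12 = $308.88
Cushion = 2 × $308.88 = $617.76

$617.76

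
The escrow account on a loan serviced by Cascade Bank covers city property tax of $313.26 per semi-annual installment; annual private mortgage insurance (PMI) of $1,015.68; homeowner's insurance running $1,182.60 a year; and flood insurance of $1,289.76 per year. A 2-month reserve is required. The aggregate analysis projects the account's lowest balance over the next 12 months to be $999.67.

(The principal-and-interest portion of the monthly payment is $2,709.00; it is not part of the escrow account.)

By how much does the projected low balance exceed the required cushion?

$313.91

City property tax = $313.26 × 2 = $626.52 annually
Private mortgage insurance (PMI) = $1,015.68 annually
Homeowner's insurance = $1,182.60 annually
Flood insurance = $1,289.76 annually
Annual escrow total = $4,114.56
Monthly escrow = $4,114.56 / 12 = $342.88
Required cushion = 2 × $342.88 = $685.76
Excess over cushion: $999.67 − $685.76 = $313.91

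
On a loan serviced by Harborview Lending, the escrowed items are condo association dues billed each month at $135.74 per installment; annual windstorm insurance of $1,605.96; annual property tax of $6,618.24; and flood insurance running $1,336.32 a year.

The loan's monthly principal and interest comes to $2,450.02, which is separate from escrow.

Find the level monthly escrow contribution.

Condo association dues: $135.74 × 12 = $1,628.88/yr
Windstorm insurance: $1,605.96/yr
Property tax: $6,618.24/yr
Flood insurance: $1,336.32/yr
Yearly total = $11,189.40
Per month = $11,189.40 / 12 = $932.45

$932.45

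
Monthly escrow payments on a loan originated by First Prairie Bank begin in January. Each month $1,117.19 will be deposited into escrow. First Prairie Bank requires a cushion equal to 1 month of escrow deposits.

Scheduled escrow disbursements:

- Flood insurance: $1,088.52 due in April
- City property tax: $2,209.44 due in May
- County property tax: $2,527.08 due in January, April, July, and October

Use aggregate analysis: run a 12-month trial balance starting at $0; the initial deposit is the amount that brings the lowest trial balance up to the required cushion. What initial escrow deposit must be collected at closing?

$4,176.06

Cushion = 1 × $1,117.19 = $1,117.19
Trial balance (start $0, +$1,117.19 each month, − disbursements):
  Jan: +$1,117.19 − $2,527.08 → -$1,409.89
  Feb: +$1,117.19 → -$292.70
  Mar: +$1,117.19 → $824.49
  Apr: +$1,117.19 − $3,615.60 → -$1,673.92
  May: +$1,117.19 − $2,209.44 → -$2,766.17
  Jun: +$1,117.19 → -$1,648.98
  Jul: +$1,117.19 − $2,527.08 → -$3,058.87
  Aug: +$1,117.19 → -$1,941.68
  Sep: +$1,117.19 → -$824.49
  Oct: +$1,117.19 − $2,527.08 → -$2,234.38
  Nov: +$1,117.19 → -$1,117.19
  Dec: +$1,117.19 → $0.00
Lowest trial balance = -$3,058.87 (Jul)
Initial deposit = cushion − low point = $1,117.19 − (-$3,058.87) = $4,176.06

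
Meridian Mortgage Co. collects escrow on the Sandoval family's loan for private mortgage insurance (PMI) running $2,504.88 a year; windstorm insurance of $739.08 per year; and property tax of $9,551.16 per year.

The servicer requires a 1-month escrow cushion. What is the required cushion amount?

$1,066.26

Private mortgage insurance (PMI): $2,504.88 annually
Windstorm insurance: $739.08 annually
Property tax: $9,551.16 annually
Total per year = $12,795.12
Monthly = $12,795.12 / 12 = $1,066.26
Reserve = 1 × $1,066.26 = $1,066.26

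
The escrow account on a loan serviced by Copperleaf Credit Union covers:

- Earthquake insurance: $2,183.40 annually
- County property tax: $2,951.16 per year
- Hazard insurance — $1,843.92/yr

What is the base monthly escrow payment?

Earthquake insurance — $2,183.40 annually
County property tax — $2,951.16 annually
Hazard insurance — $1,843.92 annually
Total annual escrow = $2,183.40 + $2,951.16 + $1,843.92 = $6,978.48
Base monthly escrow = $6,978.48 ÷ 12 = $581.54

$581.54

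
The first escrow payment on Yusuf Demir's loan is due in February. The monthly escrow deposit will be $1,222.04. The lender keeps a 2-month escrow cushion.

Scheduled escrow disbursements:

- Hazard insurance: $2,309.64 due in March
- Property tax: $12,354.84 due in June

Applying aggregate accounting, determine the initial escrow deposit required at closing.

$10,998.36

Cushion = 2 × $1,222.04 = $2,444.08
Trial balance (start $0, +$1,222.04 each month, − disbursements):
  Feb: +$1,222.04 → $1,222.04
  Mar: +$1,222.04 − $2,309.64 → $134.44
  Apr: +$1,222.04 → $1,356.48
  May: +$1,222.04 → $2,578.52
  Jun: +$1,222.04 − $12,354.84 → -$8,554.28
  Jul: +$1,222.04 → -$7,332.24
  Aug: +$1,222.04 → -$6,110.20
  Sep: +$1,222.04 → -$4,888.16
  Oct: +$1,222.04 → -$3,666.12
  Nov: +$1,222.04 → -$2,444.08
  Dec: +$1,222.04 → -$1,222.04
  Jan: +$1,222.04 → $0.00
Lowest trial balance = -$8,554.28 (Jun)
Initial deposit = cushion − low point = $2,444.08 − (-$8,554.28) = $10,998.36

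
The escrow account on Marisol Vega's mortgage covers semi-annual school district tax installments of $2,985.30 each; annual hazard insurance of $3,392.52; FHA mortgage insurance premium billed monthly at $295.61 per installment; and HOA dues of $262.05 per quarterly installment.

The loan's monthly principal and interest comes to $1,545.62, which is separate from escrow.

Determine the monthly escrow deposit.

School district tax — $2,985.30 × 2 = $5,970.60
Hazard insurance — $3,392.52
FHA mortgage insurance premium — $295.61 × 12 = $3,547.32
HOA dues — $262.05 × 4 = $1,048.20
Total per year = $5,970.60 + $3,392.52 + $3,547.32 + $1,048.20 = $13,958.64
Per month = $13,958.64 ÷ 12 = $1,163.22

$1,163.22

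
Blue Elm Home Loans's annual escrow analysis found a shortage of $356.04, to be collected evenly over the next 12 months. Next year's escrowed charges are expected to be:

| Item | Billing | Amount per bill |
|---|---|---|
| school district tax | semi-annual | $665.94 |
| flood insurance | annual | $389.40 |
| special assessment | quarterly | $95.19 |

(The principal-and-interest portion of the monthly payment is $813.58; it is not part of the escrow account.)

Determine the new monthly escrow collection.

$204.84

School district tax — $665.94 × 2 = $1,331.88
Flood insurance — $389.40
Special assessment — $95.19 × 4 = $380.76
Total per year = $2,102.04
Monthly = $2,102.04 / 12 = $175.17
Shortage spread = $356.04 / 12 = $29.67/mo
New monthly escrow = $175.17 + $29.67 = $204.84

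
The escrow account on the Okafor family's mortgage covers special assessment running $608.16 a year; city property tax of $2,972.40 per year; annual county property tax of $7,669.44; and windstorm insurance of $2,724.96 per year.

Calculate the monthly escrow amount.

Special assessment = $608.16 annually
City property tax = $2,972.40 annually
County property tax = $7,669.44 annually
Windstorm insurance = $2,724.96 annually
Total per year = $13,974.96
Monthly escrow = $13,974.96 ÷ 12 = $1,164.58

$1,164.58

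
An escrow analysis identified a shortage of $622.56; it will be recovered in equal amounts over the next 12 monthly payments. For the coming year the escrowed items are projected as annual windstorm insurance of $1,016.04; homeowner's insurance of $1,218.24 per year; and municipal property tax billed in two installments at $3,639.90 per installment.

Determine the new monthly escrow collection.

Windstorm insurance — $1,016.04 annually
Homeowner's insurance — $1,218.24 annually
Municipal property tax — $3,639.90 × 2 = $7,279.80 annually
Annual escrow total = $1,016.04 + $1,218.24 + $7,279.80 = $9,514.08
Monthly = $9,514.08 ÷ 12 = $792.84
Monthly shortage recovery: $622.56 ÷ 12 = $51.88
Adjusted monthly = $792.84 + $51.88 = $844.72

$844.72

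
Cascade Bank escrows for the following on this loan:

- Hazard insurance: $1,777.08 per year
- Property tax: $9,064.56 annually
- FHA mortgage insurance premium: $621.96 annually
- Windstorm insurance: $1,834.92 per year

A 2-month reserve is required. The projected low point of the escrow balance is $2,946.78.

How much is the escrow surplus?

$730.36

Hazard insurance = $1,777.08
Property tax = $9,064.56
FHA mortgage insurance premium = $621.96
Windstorm insurance = $1,834.92
Annual escrow total = $1,777.08 + $9,064.56 + $621.96 + $1,834.92 = $13,298.52
Per month = $13,298.52 / 12 = $1,108.21
Cushion = 2 × $1,108.21 = $2,216.42
Surplus = $2,946.78 − $2,216.42 = $730.36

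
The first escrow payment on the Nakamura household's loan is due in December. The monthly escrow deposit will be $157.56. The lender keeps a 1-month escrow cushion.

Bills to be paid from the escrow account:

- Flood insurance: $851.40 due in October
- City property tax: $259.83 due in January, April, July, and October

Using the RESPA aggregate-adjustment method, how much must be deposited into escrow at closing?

Cushion = 1 × $157.56 = $157.56
Trial balance (start $0, +$157.56 each month, − disbursements):
  Dec: +$157.56 → $157.56
  Jan: +$157.56 − $259.83 → $55.29
  Feb: +$157.56 → $212.85
  Mar: +$157.56 → $370.41
  Apr: +$157.56 − $259.83 → $268.14
  May: +$157.56 → $425.70
  Jun: +$157.56 → $583.26
  Jul: +$157.56 − $259.83 → $480.99
  Aug: +$157.56 → $638.55
  Sep: +$157.56 → $796.11
  Oct: +$157.56 − $1,111.23 → -$157.56
  Nov: +$157.56 → $0.00
Lowest trial balance = -$157.56 (Oct)
Initial deposit = cushion − low point = $157.56 − (-$157.56) = $315.12

$315.12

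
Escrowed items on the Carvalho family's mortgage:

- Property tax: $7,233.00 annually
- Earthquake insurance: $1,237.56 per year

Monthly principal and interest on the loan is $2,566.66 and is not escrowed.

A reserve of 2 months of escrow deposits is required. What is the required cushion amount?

$1,411.76

Property tax — $7,233.00 annually
Earthquake insurance — $1,237.56 annually
Yearly total = $7,233.00 + $1,237.56 = $8,470.56
Per month = $8,470.56 / 12 = $705.88
Cushion = 2 × $705.88 = $1,411.76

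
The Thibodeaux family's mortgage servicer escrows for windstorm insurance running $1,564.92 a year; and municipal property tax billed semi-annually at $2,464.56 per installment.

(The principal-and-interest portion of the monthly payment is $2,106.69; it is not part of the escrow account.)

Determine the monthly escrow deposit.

$541.17

Windstorm insurance: $1,564.92
Municipal property tax: $2,464.56 × 2 = $4,929.12
Annual escrow total = $6,494.04
Monthly = $6,494.04 ÷ 12 = $541.17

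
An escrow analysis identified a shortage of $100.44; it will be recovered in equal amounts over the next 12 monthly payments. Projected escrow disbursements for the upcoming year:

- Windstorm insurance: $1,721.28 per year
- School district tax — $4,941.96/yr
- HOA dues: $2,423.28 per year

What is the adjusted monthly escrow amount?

$765.58

Windstorm insurance = $1,721.28 per year
School district tax = $4,941.96 per year
HOA dues = $2,423.28 per year
Combined annual = $1,721.28 + $4,941.96 + $2,423.28 = $9,086.52
Per month = $9,086.52 / 12 = $757.21
Monthly shortage recovery: $100.44 ÷ 12 = $8.37
Adjusted monthly = $757.21 + $8.37 = $765.58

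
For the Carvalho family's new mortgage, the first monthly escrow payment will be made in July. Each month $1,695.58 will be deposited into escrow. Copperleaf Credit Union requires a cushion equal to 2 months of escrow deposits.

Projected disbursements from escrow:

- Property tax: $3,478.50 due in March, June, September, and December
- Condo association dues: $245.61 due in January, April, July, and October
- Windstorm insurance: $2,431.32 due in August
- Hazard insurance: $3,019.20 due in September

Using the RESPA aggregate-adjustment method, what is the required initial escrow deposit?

$7,479.05

Cushion = 2 × $1,695.58 = $3,391.16
Trial balance (start $0, +$1,695.58 each month, − disbursements):
  Jul: +$1,695.58 − $245.61 → $1,449.97
  Aug: +$1,695.58 − $2,431.32 → $714.23
  Sep: +$1,695.58 − $6,497.70 → -$4,087.89
  Oct: +$1,695.58 − $245.61 → -$2,637.92
  Nov: +$1,695.58 → -$942.34
  Dec: +$1,695.58 − $3,478.50 → -$2,725.26
  Jan: +$1,695.58 − $245.61 → -$1,275.29
  Feb: +$1,695.58 → $420.29
  Mar: +$1,695.58 − $3,478.50 → -$1,362.63
  Apr: +$1,695.58 − $245.61 → $87.34
  May: +$1,695.58 → $1,782.92
  Jun: +$1,695.58 − $3,478.50 → $0.00
Lowest trial balance = -$4,087.89 (Sep)
Initial deposit = cushion − low point = $3,391.16 − (-$4,087.89) = $7,479.05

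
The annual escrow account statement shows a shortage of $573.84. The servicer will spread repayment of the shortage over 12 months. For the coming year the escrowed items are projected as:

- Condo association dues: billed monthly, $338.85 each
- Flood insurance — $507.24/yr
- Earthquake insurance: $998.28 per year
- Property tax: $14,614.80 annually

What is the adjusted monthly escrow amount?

Condo association dues: $338.85 × 12 = $4,066.20 annually
Flood insurance: $507.24 annually
Earthquake insurance: $998.28 annually
Property tax: $14,614.80 annually
Total annual escrow = $4,066.20 + $507.24 + $998.28 + $14,614.80 = $20,186.52
Monthly = $20,186.52 / 12 = $1,682.21
Monthly shortage recovery: $573.84 ÷ 12 = $47.82
Adjusted monthly = $1,682.21 + $47.82 = $1,730.03

$1,730.03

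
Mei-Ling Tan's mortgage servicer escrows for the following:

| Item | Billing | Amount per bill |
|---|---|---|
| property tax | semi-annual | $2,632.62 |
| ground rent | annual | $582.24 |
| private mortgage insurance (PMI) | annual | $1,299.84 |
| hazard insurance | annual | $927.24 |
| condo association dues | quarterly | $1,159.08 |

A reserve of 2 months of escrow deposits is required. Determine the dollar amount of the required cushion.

$2,118.48

Property tax = $2,632.62 × 2 = $5,265.24
Ground rent = $582.24
Private mortgage insurance (PMI) = $1,299.84
Hazard insurance = $927.24
Condo association dues = $1,159.08 × 4 = $4,636.32
Annual escrow total = $12,710.88
Per month = $12,710.88 / 12 = $1,059.24
Required cushion = 2 × $1,059.24 = $2,118.48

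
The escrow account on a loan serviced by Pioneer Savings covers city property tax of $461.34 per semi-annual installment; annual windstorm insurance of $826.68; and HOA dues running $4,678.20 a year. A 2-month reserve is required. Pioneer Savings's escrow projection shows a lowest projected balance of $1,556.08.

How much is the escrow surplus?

$484.82

City property tax — $461.34 × 2 = $922.68/yr
Windstorm insurance — $826.68/yr
HOA dues — $4,678.20/yr
Total annual escrow = $922.68 + $826.68 + $4,678.20 = $6,427.56
Per month = $6,427.56 / 12 = $535.63
Cushion = 2 × $535.63 = $1,071.26
Excess over cushion: $1,556.08 − $1,071.26 = $484.82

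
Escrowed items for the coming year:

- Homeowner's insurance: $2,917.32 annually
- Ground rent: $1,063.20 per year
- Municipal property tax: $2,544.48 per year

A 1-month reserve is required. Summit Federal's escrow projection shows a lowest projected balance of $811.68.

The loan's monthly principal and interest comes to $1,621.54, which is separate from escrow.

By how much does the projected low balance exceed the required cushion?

$267.93

Homeowner's insurance — $2,917.32 per year
Ground rent — $1,063.20 per year
Municipal property tax — $2,544.48 per year
Combined annual = $6,525.00
Base monthly escrow = $6,525.00 ÷ 12 = $543.75
Required reserve = 1 × $543.75 = $543.75
Surplus = $811.68 − $543.75 = $267.93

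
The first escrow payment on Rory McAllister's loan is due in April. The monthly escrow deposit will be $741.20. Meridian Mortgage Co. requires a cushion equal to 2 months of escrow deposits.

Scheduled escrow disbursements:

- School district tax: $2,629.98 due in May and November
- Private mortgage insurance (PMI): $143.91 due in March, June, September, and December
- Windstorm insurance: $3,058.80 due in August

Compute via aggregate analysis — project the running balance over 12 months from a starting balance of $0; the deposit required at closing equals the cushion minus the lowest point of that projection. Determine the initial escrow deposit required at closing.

Cushion = 2 × $741.20 = $1,482.40
Trial balance (start $0, +$741.20 each month, − disbursements):
  Apr: +$741.20 → $741.20
  May: +$741.20 − $2,629.98 → -$1,147.58
  Jun: +$741.20 − $143.91 → -$550.29
  Jul: +$741.20 → $190.91
  Aug: +$741.20 − $3,058.80 → -$2,126.69
  Sep: +$741.20 − $143.91 → -$1,529.40
  Oct: +$741.20 → -$788.20
  Nov: +$741.20 − $2,629.98 → -$2,676.98
  Dec: +$741.20 − $143.91 → -$2,079.69
  Jan: +$741.20 → -$1,338.49
  Feb: +$741.20 → -$597.29
  Mar: +$741.20 − $143.91 → $0.00
Lowest trial balance = -$2,676.98 (Nov)
Initial deposit = cushion − low point = $1,482.40 − (-$2,676.98) = $4,159.38

$4,159.38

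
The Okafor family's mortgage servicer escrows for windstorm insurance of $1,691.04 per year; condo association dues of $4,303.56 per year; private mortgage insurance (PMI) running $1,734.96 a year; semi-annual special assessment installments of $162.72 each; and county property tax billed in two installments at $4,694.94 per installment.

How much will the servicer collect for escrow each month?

Windstorm insurance = $1,691.04 annually
Condo association dues = $4,303.56 annually
Private mortgage insurance (PMI) = $1,734.96 annually
Special assessment = $162.72 × 2 = $325.44 annually
County property tax = $4,694.94 × 2 = $9,389.88 annually
Total per year = $1,691.04 + $4,303.56 + $1,734.96 + $325.44 + $9,389.88 = $17,444.88
Base monthly escrow = $17,444.88 ÷ 12 = $1,453.74

$1,453.74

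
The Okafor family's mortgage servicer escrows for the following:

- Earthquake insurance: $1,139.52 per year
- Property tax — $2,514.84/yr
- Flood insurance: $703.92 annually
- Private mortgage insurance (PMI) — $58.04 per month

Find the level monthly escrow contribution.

$421.23

Earthquake insurance: $1,139.52/yr
Property tax: $2,514.84/yr
Flood insurance: $703.92/yr
Private mortgage insurance (PMI): $58.04 × 12 = $696.48/yr
Total per year = $1,139.52 + $2,514.84 + $703.92 + $696.48 = $5,054.76
Monthly = $5,054.76 / 12 = $421.23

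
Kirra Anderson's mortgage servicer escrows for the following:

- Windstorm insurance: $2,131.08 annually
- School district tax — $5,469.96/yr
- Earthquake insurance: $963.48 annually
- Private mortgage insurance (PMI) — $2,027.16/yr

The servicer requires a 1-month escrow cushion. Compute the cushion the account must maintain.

Windstorm insurance: $2,131.08 annually
School district tax: $5,469.96 annually
Earthquake insurance: $963.48 annually
Private mortgage insurance (PMI): $2,027.16 annually
Total annual escrow = $10,591.68
Monthly = $10,591.68 / 12 = $882.64
Required cushion = 1 × $882.64 = $882.64

$882.64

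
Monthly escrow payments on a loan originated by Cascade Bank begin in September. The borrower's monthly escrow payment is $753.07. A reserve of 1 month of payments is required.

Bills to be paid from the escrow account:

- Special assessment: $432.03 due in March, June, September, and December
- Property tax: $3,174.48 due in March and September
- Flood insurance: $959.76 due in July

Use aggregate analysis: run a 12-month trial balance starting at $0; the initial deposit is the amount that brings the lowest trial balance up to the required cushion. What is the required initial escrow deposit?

$3,606.51

Cushion = 1 × $753.07 = $753.07
Trial balance (start $0, +$753.07 each month, − disbursements):
  Sep: +$753.07 − $3,606.51 → -$2,853.44
  Oct: +$753.07 → -$2,100.37
  Nov: +$753.07 → -$1,347.30
  Dec: +$753.07 − $432.03 → -$1,026.26
  Jan: +$753.07 → -$273.19
  Feb: +$753.07 → $479.88
  Mar: +$753.07 − $3,606.51 → -$2,373.56
  Apr: +$753.07 → -$1,620.49
  May: +$753.07 → -$867.42
  Jun: +$753.07 − $432.03 → -$546.38
  Jul: +$753.07 − $959.76 → -$753.07
  Aug: +$753.07 → $0.00
Lowest trial balance = -$2,853.44 (Sep)
Initial deposit = cushion − low point = $753.07 − (-$2,853.44) = $3,606.51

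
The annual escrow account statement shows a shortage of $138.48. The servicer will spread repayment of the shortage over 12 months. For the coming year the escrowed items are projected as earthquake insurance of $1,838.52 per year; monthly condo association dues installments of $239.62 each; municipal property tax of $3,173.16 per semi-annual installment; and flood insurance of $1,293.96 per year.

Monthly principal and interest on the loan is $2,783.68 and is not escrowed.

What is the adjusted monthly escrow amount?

Earthquake insurance — $1,838.52 annually
Condo association dues — $239.62 × 12 = $2,875.44 annually
Municipal property tax — $3,173.16 × 2 = $6,346.32 annually
Flood insurance — $1,293.96 annually
Combined annual = $1,838.52 + $2,875.44 + $6,346.32 + $1,293.96 = $12,354.24
Monthly escrow = $12,354.24 / 12 = $1,029.52
Monthly shortage recovery: $138.48 ÷ 12 = $11.54
Adjusted monthly = $1,029.52 + $11.54 = $1,041.06

$1,041.06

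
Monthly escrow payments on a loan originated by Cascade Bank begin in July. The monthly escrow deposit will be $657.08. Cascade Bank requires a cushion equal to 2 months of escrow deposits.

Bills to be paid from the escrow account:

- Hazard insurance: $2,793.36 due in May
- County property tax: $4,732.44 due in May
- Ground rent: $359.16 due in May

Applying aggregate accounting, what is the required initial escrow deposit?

$1,971.24

Cushion = 2 × $657.08 = $1,314.16
Trial balance (start $0, +$657.08 each month, − disbursements):
  Jul: +$657.08 → $657.08
  Aug: +$657.08 → $1,314.16
  Sep: +$657.08 → $1,971.24
  Oct: +$657.08 → $2,628.32
  Nov: +$657.08 → $3,285.40
  Dec: +$657.08 → $3,942.48
  Jan: +$657.08 → $4,599.56
  Feb: +$657.08 → $5,256.64
  Mar: +$657.08 → $5,913.72
  Apr: +$657.08 → $6,570.80
  May: +$657.08 − $7,884.96 → -$657.08
  Jun: +$657.08 → $0.00
Lowest trial balance = -$657.08 (May)
Initial deposit = cushion − low point = $1,314.16 − (-$657.08) = $1,971.24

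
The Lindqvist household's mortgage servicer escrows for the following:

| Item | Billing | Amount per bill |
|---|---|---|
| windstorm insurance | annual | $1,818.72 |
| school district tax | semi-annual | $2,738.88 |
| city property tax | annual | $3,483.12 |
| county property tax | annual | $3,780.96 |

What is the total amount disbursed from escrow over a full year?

Windstorm insurance — $1,818.72 annually
School district tax — $2,738.88 × 2 = $5,477.76 annually
City property tax — $3,483.12 annually
County property tax — $3,780.96 annually
Combined annual = $1,818.72 + $5,477.76 + $3,483.12 + $3,780.96 = $14,560.56

$14,560.56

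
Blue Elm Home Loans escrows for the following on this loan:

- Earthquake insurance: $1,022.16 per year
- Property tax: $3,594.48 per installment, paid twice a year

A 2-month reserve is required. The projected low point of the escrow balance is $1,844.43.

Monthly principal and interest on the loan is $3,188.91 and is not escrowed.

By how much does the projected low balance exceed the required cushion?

Earthquake insurance: $1,022.16 annually
Property tax: $3,594.48 × 2 = $7,188.96 annually
Total annual escrow = $8,211.12
Base monthly escrow = $8,211.12 / 12 = $684.26
Required cushion = 2 × $684.26 = $1,368.52
Surplus = $1,844.43 − $1,368.52 = $475.91

$475.91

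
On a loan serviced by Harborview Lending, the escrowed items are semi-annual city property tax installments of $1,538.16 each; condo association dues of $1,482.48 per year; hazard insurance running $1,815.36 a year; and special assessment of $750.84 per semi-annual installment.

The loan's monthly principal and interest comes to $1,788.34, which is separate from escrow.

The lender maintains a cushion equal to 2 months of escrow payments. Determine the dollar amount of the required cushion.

City property tax = $1,538.16 × 2 = $3,076.32/yr
Condo association dues = $1,482.48/yr
Hazard insurance = $1,815.36/yr
Special assessment = $750.84 × 2 = $1,501.68/yr
Yearly total = $3,076.32 + $1,482.48 + $1,815.36 + $1,501.68 = $7,875.84
Base monthly escrow = $7,875.84 ÷ 12 = $656.32
Required cushion = 2 × $656.32 = $1,312.64

$1,312.64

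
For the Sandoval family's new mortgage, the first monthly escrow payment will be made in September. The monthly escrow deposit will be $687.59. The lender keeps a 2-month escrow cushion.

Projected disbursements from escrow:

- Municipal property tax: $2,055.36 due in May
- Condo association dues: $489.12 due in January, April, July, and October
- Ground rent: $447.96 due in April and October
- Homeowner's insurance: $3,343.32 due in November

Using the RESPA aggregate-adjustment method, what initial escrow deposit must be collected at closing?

$3,592.81

Cushion = 2 × $687.59 = $1,375.18
Trial balance (start $0, +$687.59 each month, − disbursements):
  Sep: +$687.59 → $687.59
  Oct: +$687.59 − $937.08 → $438.10
  Nov: +$687.59 − $3,343.32 → -$2,217.63
  Dec: +$687.59 → -$1,530.04
  Jan: +$687.59 − $489.12 → -$1,331.57
  Feb: +$687.59 → -$643.98
  Mar: +$687.59 → $43.61
  Apr: +$687.59 − $937.08 → -$205.88
  May: +$687.59 − $2,055.36 → -$1,573.65
  Jun: +$687.59 → -$886.06
  Jul: +$687.59 − $489.12 → -$687.59
  Aug: +$687.59 → $0.00
Lowest trial balance = -$2,217.63 (Nov)
Initial deposit = cushion − low point = $1,375.18 − (-$2,217.63) = $3,592.81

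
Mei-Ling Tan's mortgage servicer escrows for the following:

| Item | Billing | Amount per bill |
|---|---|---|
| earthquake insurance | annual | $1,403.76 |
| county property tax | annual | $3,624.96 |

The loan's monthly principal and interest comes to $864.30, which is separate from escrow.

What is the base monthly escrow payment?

$419.06

Earthquake insurance — $1,403.76 annually
County property tax — $3,624.96 annually
Annual escrow total = $1,403.76 + $3,624.96 = $5,028.72
Monthly escrow = $5,028.72 / 12 = $419.06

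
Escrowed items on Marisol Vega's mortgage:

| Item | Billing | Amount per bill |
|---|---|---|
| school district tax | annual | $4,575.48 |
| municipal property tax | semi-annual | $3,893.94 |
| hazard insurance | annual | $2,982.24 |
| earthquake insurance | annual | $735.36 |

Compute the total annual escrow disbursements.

School district tax: $4,575.48/yr
Municipal property tax: $3,893.94 × 2 = $7,787.88/yr
Hazard insurance: $2,982.24/yr
Earthquake insurance: $735.36/yr
Combined annual = $4,575.48 + $7,787.88 + $2,982.24 + $735.36 = $16,080.96

$16,080.96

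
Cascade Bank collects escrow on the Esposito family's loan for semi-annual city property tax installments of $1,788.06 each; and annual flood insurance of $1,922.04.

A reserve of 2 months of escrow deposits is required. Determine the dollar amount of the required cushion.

City property tax — $1,788.06 × 2 = $3,576.12 annually
Flood insurance — $1,922.04 annually
Annual escrow total = $5,498.16
Per month = $5,498.16 ÷ 12 = $458.18
Reserve = 2 × $458.18 = $916.36

$916.36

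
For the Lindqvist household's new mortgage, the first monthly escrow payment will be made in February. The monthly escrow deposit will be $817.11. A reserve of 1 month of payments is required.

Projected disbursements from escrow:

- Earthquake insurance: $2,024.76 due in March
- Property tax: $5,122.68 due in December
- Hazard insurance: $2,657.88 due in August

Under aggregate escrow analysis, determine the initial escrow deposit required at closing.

Cushion = 1 × $817.11 = $817.11
Trial balance (start $0, +$817.11 each month, − disbursements):
  Feb: +$817.11 → $817.11
  Mar: +$817.11 − $2,024.76 → -$390.54
  Apr: +$817.11 → $426.57
  May: +$817.11 → $1,243.68
  Jun: +$817.11 → $2,060.79
  Jul: +$817.11 → $2,877.90
  Aug: +$817.11 − $2,657.88 → $1,037.13
  Sep: +$817.11 → $1,854.24
  Oct: +$817.11 → $2,671.35
  Nov: +$817.11 → $3,488.46
  Dec: +$817.11 − $5,122.68 → -$817.11
  Jan: +$817.11 → $0.00
Lowest trial balance = -$817.11 (Dec)
Initial deposit = cushion − low point = $817.11 − (-$817.11) = $1,634.22

$1,634.22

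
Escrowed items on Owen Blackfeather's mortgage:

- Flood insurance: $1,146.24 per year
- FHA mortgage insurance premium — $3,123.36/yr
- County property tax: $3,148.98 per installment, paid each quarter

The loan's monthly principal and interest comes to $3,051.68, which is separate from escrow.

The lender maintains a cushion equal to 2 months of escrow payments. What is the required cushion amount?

$2,810.92

Flood insurance — $1,146.24 per year
FHA mortgage insurance premium — $3,123.36 per year
County property tax — $3,148.98 × 4 = $12,595.92 per year
Annual escrow total = $1,146.24 + $3,123.36 + $12,595.92 = $16,865.52
Base monthly escrow = $16,865.52 / 12 = $1,405.46
Required cushion = 2 × $1,405.46 = $2,810.92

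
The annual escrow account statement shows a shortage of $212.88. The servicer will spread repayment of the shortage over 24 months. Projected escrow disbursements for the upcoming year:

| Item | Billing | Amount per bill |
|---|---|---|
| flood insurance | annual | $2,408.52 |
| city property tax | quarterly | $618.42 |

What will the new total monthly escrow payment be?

Flood insurance = $2,408.52 annually
City property tax = $618.42 × 4 = $2,473.68 annually
Yearly total = $2,408.52 + $2,473.68 = $4,882.20
Monthly = $4,882.20 ÷ 12 = $406.85
Monthly shortage recovery: $212.88 ÷ 24 = $8.87
New monthly escrow = $406.85 + $8.87 = $415.72

$415.72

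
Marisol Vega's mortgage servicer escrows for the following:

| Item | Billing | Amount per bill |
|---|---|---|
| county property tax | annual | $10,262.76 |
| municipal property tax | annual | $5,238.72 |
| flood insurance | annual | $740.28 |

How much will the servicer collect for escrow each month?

$1,353.48

County property tax = $10,262.76 per year
Municipal property tax = $5,238.72 per year
Flood insurance = $740.28 per year
Total per year = $16,241.76
Monthly escrow = $16,241.76 ÷ 12 = $1,353.48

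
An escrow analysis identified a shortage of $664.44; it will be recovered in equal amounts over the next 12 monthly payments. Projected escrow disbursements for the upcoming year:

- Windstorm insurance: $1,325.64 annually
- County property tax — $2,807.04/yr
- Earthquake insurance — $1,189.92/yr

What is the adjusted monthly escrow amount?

Windstorm insurance — $1,325.64 per year
County property tax — $2,807.04 per year
Earthquake insurance — $1,189.92 per year
Annual escrow total = $1,325.64 + $2,807.04 + $1,189.92 = $5,322.60
Base monthly escrow = $5,322.60 ÷ 12 = $443.55
Monthly shortage recovery: $664.44 / 12 = $55.37
Adjusted monthly = $443.55 + $55.37 = $498.92

$498.92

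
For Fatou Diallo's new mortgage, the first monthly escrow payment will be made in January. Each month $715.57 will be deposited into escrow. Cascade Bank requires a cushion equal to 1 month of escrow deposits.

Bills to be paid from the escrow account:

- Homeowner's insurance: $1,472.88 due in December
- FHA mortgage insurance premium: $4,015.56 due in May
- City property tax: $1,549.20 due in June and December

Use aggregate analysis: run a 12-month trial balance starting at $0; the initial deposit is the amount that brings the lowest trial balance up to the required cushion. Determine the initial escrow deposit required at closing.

$1,986.91

Cushion = 1 × $715.57 = $715.57
Trial balance (start $0, +$715.57 each month, − disbursements):
  Jan: +$715.57 → $715.57
  Feb: +$715.57 → $1,431.14
  Mar: +$715.57 → $2,146.71
  Apr: +$715.57 → $2,862.28
  May: +$715.57 − $4,015.56 → -$437.71
  Jun: +$715.57 − $1,549.20 → -$1,271.34
  Jul: +$715.57 → -$555.77
  Aug: +$715.57 → $159.80
  Sep: +$715.57 → $875.37
  Oct: +$715.57 → $1,590.94
  Nov: +$715.57 → $2,306.51
  Dec: +$715.57 − $3,022.08 → $0.00
Lowest trial balance = -$1,271.34 (Jun)
Initial deposit = cushion − low point = $715.57 − (-$1,271.34) = $1,986.91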